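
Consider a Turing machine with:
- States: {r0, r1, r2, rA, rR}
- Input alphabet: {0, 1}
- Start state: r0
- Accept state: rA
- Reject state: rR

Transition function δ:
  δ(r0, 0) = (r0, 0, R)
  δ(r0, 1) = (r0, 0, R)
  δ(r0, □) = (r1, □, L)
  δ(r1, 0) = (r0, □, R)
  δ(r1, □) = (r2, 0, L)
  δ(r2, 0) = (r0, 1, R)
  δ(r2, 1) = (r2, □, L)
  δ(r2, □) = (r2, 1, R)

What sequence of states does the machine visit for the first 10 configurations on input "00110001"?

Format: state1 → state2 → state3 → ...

Execution trace:
Initial: [r0]00110001
Step 1: δ(r0, 0) = (r0, 0, R) → 0[r0]0110001
Step 2: δ(r0, 0) = (r0, 0, R) → 00[r0]110001
Step 3: δ(r0, 1) = (r0, 0, R) → 000[r0]10001
Step 4: δ(r0, 1) = (r0, 0, R) → 0000[r0]0001
Step 5: δ(r0, 0) = (r0, 0, R) → 00000[r0]001
Step 6: δ(r0, 0) = (r0, 0, R) → 000000[r0]01
Step 7: δ(r0, 0) = (r0, 0, R) → 0000000[r0]1
Step 8: δ(r0, 1) = (r0, 0, R) → 00000000[r0]□
Step 9: δ(r0, □) = (r1, □, L) → 0000000[r1]0□

State sequence: r0 → r0 → r0 → r0 → r0 → r0 → r0 → r0 → r0 → r1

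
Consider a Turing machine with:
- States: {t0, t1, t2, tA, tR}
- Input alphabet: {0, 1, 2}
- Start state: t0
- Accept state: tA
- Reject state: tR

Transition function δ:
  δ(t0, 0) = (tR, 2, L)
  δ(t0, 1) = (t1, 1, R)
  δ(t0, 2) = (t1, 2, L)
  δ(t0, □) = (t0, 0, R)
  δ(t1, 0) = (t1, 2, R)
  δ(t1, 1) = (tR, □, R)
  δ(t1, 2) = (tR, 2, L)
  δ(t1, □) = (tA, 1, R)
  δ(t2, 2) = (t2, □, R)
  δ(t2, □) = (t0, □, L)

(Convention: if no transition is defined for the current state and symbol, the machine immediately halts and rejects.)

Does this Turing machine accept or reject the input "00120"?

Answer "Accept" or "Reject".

Execution trace:
Initial: [t0]00120
Step 1: δ(t0, 0) = (tR, 2, L) → [tR]□20120

The machine reaches the reject state tR and halts.

Answer: Reject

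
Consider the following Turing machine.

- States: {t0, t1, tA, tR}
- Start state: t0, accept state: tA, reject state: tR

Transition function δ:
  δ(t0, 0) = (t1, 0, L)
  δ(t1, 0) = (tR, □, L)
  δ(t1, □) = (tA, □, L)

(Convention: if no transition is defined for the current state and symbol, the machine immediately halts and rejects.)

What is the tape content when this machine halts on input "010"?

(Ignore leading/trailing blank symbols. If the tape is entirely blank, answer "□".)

Execution trace:
Initial: [t0]010
Step 1: δ(t0, 0) = (t1, 0, L) → [t1]□010
Step 2: δ(t1, □) = (tA, □, L) → [tA]□□010

The machine reaches the accept state tA and halts.

Final tape (ignoring leading/trailing blanks): 010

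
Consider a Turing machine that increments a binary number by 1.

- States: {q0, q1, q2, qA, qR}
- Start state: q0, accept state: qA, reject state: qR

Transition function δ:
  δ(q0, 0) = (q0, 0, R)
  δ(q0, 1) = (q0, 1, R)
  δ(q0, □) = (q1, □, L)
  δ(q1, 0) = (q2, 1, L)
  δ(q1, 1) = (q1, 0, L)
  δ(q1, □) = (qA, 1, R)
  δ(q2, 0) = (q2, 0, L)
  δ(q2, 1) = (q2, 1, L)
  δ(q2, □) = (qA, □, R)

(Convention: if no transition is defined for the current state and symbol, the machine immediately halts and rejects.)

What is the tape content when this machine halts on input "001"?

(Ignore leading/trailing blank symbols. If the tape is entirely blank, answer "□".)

Execution trace:
Initial: [q0]001
Step 1: δ(q0, 0) = (q0, 0, R) → 0[q0]01
Step 2: δ(q0, 0) = (q0, 0, R) → 00[q0]1
Step 3: δ(q0, 1) = (q0, 1, R) → 001[q0]□
Step 4: δ(q0, □) = (q1, □, L) → 00[q1]1□
Step 5: δ(q1, 1) = (q1, 0, L) → 0[q1]00□
Step 6: δ(q1, 0) = (q2, 1, L) → [q2]010□
Step 7: δ(q2, 0) = (q2, 0, L) → [q2]□010□
Step 8: δ(q2, □) = (qA, □, R) → □[qA]010□

The machine reaches the accept state qA and halts.

Final tape (ignoring leading/trailing blanks): 010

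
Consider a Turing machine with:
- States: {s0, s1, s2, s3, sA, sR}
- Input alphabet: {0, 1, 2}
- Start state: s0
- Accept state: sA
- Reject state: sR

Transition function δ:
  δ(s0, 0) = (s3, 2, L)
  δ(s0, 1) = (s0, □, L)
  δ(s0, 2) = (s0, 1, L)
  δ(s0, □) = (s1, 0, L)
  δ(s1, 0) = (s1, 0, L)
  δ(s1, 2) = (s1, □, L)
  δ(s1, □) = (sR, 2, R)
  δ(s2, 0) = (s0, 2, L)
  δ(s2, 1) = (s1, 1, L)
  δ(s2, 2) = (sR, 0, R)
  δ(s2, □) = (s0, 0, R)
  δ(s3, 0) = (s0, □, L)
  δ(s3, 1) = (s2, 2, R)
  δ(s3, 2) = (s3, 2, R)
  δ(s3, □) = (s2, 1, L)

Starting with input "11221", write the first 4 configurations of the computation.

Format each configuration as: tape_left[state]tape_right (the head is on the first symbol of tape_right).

Transitions applied:
Step 1: δ(s0, 1) = (s0, □, L)
Step 2: δ(s0, □) = (s1, 0, L)
Step 3: δ(s1, □) = (sR, 2, R)

The first 4 configurations are:
[s0]11221 ⊢ [s0]□□1221 ⊢ [s1]□0□1221 ⊢ 2[sR]0□1221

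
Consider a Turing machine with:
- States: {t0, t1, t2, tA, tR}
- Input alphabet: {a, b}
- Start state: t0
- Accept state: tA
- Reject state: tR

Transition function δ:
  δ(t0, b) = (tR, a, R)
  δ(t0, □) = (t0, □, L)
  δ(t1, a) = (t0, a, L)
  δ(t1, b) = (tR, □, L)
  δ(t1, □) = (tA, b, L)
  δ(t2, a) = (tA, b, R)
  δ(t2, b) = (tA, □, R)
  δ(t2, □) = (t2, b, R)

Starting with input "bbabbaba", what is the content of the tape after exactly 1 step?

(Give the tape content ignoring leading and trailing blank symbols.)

Execution trace:
Initial: [t0]bbabbaba
Step 1: δ(t0, b) = (tR, a, R) → a[tR]babbaba

The machine reaches the reject state tR and halts.

After 1 step, the tape (ignoring leading/trailing blanks) is: ababbaba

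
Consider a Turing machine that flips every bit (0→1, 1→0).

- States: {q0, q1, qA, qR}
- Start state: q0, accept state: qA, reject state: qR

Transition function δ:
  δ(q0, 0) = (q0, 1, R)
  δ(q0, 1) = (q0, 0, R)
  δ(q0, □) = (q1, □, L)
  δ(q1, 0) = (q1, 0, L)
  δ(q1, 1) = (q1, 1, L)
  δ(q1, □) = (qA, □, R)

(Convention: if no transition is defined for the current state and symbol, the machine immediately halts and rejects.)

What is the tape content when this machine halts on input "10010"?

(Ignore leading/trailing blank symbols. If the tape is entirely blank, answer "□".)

Execution trace:
Initial: [q0]10010
Step 1: δ(q0, 1) = (q0, 0, R) → 0[q0]0010
Step 2: δ(q0, 0) = (q0, 1, R) → 01[q0]010
Step 3: δ(q0, 0) = (q0, 1, R) → 011[q0]10
Step 4: δ(q0, 1) = (q0, 0, R) → 0110[q0]0
Step 5: δ(q0, 0) = (q0, 1, R) → 01101[q0]□
Step 6: δ(q0, □) = (q1, □, L) → 0110[q1]1□
Step 7: δ(q1, 1) = (q1, 1, L) → 011[q1]01□
Step 8: δ(q1, 0) = (q1, 0, L) → 01[q1]101□
Step 9: δ(q1, 1) = (q1, 1, L) → 0[q1]1101□
Step 10: δ(q1, 1) = (q1, 1, L) → [q1]01101□
Step 11: δ(q1, 0) = (q1, 0, L) → [q1]□01101□
Step 12: δ(q1, □) = (qA, □, R) → □[qA]01101□

The machine reaches the accept state qA and halts.

Final tape (ignoring leading/trailing blanks): 01101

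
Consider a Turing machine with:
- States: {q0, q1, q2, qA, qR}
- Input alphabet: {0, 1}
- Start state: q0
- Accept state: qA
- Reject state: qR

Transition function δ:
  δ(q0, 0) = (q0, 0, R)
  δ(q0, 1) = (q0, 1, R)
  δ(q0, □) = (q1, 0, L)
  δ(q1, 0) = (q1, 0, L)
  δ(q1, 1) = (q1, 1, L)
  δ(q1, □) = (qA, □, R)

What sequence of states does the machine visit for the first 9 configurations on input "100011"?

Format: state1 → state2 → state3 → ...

Execution trace:
Initial: [q0]100011
Step 1: δ(q0, 1) = (q0, 1, R) → 1[q0]00011
Step 2: δ(q0, 0) = (q0, 0, R) → 10[q0]0011
Step 3: δ(q0, 0) = (q0, 0, R) → 100[q0]011
Step 4: δ(q0, 0) = (q0, 0, R) → 1000[q0]11
Step 5: δ(q0, 1) = (q0, 1, R) → 10001[q0]1
Step 6: δ(q0, 1) = (q0, 1, R) → 100011[q0]□
Step 7: δ(q0, □) = (q1, 0, L) → 10001[q1]10
Step 8: δ(q1, 1) = (q1, 1, L) → 1000[q1]110

State sequence: q0 → q0 → q0 → q0 → q0 → q0 → q0 → q1 → q1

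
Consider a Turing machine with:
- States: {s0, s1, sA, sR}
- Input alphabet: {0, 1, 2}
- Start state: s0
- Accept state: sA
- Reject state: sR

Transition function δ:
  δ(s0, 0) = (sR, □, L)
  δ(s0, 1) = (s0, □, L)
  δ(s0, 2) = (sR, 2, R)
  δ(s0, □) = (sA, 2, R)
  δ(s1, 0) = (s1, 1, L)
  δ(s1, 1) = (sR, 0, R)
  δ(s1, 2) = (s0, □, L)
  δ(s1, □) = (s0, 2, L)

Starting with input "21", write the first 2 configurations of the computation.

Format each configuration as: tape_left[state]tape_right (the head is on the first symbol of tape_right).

Transitions applied:
Step 1: δ(s0, 2) = (sR, 2, R)

The first 2 configurations are:
[s0]21 ⊢ 2[sR]1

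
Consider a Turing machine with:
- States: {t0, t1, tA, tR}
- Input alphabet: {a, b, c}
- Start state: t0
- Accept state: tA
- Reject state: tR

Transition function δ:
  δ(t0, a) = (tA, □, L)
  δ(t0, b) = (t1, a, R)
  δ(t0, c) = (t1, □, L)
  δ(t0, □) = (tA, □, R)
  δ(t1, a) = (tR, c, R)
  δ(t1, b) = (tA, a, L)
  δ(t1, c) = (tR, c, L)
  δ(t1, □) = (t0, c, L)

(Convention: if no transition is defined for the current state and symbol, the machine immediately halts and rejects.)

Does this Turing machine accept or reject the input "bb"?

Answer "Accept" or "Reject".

Execution trace:
Initial: [t0]bb
Step 1: δ(t0, b) = (t1, a, R) → a[t1]b
Step 2: δ(t1, b) = (tA, a, L) → [tA]aa

The machine reaches the accept state tA and halts.

Answer: Accept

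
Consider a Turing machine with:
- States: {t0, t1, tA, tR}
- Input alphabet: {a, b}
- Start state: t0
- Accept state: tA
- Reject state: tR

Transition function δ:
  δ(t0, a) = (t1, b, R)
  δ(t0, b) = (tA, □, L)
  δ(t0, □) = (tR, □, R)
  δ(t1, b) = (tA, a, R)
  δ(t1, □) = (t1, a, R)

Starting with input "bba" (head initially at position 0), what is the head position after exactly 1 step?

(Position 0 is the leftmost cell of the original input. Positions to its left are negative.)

Execution trace (head position shown):
Step 0: [t0]bba  (head at position 0)
Step 1: move left → [tA]□□ba  (head at position -1)

After 1 step, the head is at position -1.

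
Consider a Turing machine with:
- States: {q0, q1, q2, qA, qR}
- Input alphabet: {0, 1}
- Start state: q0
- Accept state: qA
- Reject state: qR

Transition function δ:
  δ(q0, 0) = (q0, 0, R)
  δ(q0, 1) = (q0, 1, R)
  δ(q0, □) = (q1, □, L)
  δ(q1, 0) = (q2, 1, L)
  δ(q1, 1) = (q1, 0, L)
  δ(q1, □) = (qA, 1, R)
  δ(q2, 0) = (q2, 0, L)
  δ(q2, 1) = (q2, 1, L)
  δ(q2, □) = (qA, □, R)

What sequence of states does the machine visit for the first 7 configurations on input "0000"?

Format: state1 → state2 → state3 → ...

Execution trace:
Initial: [q0]0000
Step 1: δ(q0, 0) = (q0, 0, R) → 0[q0]000
Step 2: δ(q0, 0) = (q0, 0, R) → 00[q0]00
Step 3: δ(q0, 0) = (q0, 0, R) → 000[q0]0
Step 4: δ(q0, 0) = (q0, 0, R) → 0000[q0]□
Step 5: δ(q0, □) = (q1, □, L) → 000[q1]0□
Step 6: δ(q1, 0) = (q2, 1, L) → 00[q2]01□

State sequence: q0 → q0 → q0 → q0 → q0 → q1 → q2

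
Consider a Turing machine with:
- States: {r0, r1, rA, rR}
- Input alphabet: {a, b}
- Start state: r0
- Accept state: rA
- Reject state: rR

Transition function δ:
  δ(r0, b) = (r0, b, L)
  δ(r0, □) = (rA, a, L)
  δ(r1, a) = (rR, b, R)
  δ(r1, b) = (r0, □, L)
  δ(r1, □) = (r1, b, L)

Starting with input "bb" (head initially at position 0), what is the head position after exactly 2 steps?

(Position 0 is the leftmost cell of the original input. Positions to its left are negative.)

Execution trace (head position shown):
Step 0: [r0]bb  (head at position 0)
Step 1: move left → [r0]□bb  (head at position -1)
Step 2: move left → [rA]□abb  (head at position -2)

After 2 steps, the head is at position -2.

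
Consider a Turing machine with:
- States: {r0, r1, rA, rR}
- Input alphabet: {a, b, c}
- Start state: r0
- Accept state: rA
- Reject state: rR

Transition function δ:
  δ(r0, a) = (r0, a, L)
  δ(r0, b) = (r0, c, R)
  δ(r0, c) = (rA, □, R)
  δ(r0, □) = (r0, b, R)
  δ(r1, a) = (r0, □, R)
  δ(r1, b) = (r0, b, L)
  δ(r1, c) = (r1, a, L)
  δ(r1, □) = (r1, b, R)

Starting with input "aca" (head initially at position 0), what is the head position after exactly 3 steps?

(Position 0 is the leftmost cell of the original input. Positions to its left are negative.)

Execution trace (head position shown):
Step 0: [r0]aca  (head at position 0)
Step 1: move left → [r0]□aca  (head at position -1)
Step 2: move right → b[r0]aca  (head at position 0)
Step 3: move left → [r0]baca  (head at position -1)

After 3 steps, the head is at position -1.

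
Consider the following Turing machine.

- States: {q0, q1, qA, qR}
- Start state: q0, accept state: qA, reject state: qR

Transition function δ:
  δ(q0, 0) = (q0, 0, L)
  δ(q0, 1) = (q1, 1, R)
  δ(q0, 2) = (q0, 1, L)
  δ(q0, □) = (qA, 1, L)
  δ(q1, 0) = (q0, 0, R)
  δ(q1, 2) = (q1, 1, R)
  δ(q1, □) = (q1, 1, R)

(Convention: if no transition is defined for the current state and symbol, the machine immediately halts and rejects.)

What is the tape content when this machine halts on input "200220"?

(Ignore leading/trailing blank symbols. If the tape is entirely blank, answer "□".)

Execution trace:
Initial: [q0]200220
Step 1: δ(q0, 2) = (q0, 1, L) → [q0]□100220
Step 2: δ(q0, □) = (qA, 1, L) → [qA]□1100220

The machine reaches the accept state qA and halts.

Final tape (ignoring leading/trailing blanks): 1100220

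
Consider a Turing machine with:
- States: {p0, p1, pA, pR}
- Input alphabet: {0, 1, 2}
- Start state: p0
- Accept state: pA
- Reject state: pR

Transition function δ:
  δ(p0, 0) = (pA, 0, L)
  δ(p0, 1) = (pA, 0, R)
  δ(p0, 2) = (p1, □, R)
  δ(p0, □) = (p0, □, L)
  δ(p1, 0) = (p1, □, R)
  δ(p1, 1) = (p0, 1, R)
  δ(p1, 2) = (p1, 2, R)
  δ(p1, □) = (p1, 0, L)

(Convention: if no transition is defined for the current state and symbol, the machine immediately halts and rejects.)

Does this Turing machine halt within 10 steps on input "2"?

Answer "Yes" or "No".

Execution trace:
Initial: [p0]2
Step 1: δ(p0, 2) = (p1, □, R) → □[p1]□
Step 2: δ(p1, □) = (p1, 0, L) → [p1]□0
Step 3: δ(p1, □) = (p1, 0, L) → [p1]□00
Step 4: δ(p1, □) = (p1, 0, L) → [p1]□000
Step 5: δ(p1, □) = (p1, 0, L) → [p1]□0000
Step 6: δ(p1, □) = (p1, 0, L) → [p1]□00000
Step 7: δ(p1, □) = (p1, 0, L) → [p1]□000000
Step 8: δ(p1, □) = (p1, 0, L) → [p1]□0000000
Step 9: δ(p1, □) = (p1, 0, L) → [p1]□00000000
Step 10: δ(p1, □) = (p1, 0, L) → [p1]□000000000

The machine has not reached a halting state after 10 steps.
The machine did not halt within the 10-step bound.

Answer: No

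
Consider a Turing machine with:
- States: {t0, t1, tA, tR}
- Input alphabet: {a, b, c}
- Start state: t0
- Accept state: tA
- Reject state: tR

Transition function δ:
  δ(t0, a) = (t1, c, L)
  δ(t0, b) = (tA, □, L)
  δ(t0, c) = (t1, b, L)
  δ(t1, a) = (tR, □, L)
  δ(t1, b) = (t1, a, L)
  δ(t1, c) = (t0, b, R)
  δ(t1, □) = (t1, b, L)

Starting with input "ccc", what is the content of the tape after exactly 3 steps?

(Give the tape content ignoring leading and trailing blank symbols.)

Execution trace:
Initial: [t0]ccc
Step 1: δ(t0, c) = (t1, b, L) → [t1]□bcc
Step 2: δ(t1, □) = (t1, b, L) → [t1]□bbcc
Step 3: δ(t1, □) = (t1, b, L) → [t1]□bbbcc

After 3 steps, the tape (ignoring leading/trailing blanks) is: bbbcc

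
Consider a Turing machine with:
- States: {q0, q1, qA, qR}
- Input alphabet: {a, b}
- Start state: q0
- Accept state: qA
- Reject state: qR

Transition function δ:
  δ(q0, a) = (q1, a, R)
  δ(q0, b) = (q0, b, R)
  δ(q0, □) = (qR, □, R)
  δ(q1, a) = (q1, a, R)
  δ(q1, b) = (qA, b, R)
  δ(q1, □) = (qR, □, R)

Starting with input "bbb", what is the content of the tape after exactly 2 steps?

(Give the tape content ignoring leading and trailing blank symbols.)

Execution trace:
Initial: [q0]bbb
Step 1: δ(q0, b) = (q0, b, R) → b[q0]bb
Step 2: δ(q0, b) = (q0, b, R) → bb[q0]b

After 2 steps, the tape (ignoring leading/trailing blanks) is: bbb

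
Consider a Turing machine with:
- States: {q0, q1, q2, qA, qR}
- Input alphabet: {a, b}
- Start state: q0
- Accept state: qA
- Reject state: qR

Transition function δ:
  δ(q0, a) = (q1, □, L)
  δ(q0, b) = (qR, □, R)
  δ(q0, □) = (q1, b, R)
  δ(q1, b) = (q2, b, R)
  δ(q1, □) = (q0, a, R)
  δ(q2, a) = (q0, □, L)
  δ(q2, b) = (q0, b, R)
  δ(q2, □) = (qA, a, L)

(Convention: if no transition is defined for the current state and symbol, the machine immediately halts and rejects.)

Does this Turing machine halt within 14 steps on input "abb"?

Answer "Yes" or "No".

Execution trace:
Initial: [q0]abb
Step 1: δ(q0, a) = (q1, □, L) → [q1]□□bb
Step 2: δ(q1, □) = (q0, a, R) → a[q0]□bb
Step 3: δ(q0, □) = (q1, b, R) → ab[q1]bb
Step 4: δ(q1, b) = (q2, b, R) → abb[q2]b
Step 5: δ(q2, b) = (q0, b, R) → abbb[q0]□
Step 6: δ(q0, □) = (q1, b, R) → abbbb[q1]□
Step 7: δ(q1, □) = (q0, a, R) → abbbba[q0]□
Step 8: δ(q0, □) = (q1, b, R) → abbbbab[q1]□
Step 9: δ(q1, □) = (q0, a, R) → abbbbaba[q0]□
Step 10: δ(q0, □) = (q1, b, R) → abbbbabab[q1]□
Step 11: δ(q1, □) = (q0, a, R) → abbbbababa[q0]□
Step 12: δ(q0, □) = (q1, b, R) → abbbbababab[q1]□
Step 13: δ(q1, □) = (q0, a, R) → abbbbabababa[q0]□
Step 14: δ(q0, □) = (q1, b, R) → abbbbabababab[q1]□

The machine has not reached a halting state after 14 steps.
The machine did not halt within the 14-step bound.

Answer: No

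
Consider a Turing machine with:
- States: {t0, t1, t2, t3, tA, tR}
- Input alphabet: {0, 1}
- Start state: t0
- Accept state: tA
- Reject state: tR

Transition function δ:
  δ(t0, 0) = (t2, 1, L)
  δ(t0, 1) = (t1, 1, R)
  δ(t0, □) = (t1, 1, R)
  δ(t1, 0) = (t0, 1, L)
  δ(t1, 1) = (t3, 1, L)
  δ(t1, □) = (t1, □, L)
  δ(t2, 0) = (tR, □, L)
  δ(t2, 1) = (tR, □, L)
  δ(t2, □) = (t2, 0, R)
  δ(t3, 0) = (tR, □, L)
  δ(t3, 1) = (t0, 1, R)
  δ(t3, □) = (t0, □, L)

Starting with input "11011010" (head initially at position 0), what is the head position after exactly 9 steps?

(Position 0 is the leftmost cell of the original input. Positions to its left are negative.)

Execution trace (head position shown):
Step 0: [t0]11011010  (head at position 0)
Step 1: move right → 1[t1]1011010  (head at position 1)
Step 2: move left → [t3]11011010  (head at position 0)
Step 3: move right → 1[t0]1011010  (head at position 1)
Step 4: move right → 11[t1]011010  (head at position 2)
Step 5: move left → 1[t0]1111010  (head at position 1)
Step 6: move right → 11[t1]111010  (head at position 2)
Step 7: move left → 1[t3]1111010  (head at position 1)
Step 8: move right → 11[t0]111010  (head at position 2)
Step 9: move right → 111[t1]11010  (head at position 3)

After 9 steps, the head is at position 3.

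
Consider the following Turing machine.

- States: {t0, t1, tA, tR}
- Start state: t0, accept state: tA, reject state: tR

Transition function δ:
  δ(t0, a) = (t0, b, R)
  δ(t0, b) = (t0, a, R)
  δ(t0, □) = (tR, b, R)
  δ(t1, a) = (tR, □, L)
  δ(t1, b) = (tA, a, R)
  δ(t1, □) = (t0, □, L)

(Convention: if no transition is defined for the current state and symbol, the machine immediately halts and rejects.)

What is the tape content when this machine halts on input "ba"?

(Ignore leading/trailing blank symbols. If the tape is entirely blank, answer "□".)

Execution trace:
Initial: [t0]ba
Step 1: δ(t0, b) = (t0, a, R) → a[t0]a
Step 2: δ(t0, a) = (t0, b, R) → ab[t0]□
Step 3: δ(t0, □) = (tR, b, R) → abb[tR]□

The machine reaches the reject state tR and halts.

Final tape (ignoring leading/trailing blanks): abb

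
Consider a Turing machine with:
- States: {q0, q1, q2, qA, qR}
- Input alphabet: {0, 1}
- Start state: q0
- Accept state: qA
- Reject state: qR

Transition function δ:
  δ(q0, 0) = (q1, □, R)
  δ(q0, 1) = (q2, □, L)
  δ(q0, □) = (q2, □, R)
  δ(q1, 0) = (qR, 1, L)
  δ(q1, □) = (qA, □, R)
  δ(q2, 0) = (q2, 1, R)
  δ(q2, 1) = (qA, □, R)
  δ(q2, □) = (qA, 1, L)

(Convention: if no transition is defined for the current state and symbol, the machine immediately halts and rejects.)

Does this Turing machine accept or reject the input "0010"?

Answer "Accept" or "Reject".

Execution trace:
Initial: [q0]0010
Step 1: δ(q0, 0) = (q1, □, R) → □[q1]010
Step 2: δ(q1, 0) = (qR, 1, L) → [qR]□110

The machine reaches the reject state qR and halts.

Answer: Reject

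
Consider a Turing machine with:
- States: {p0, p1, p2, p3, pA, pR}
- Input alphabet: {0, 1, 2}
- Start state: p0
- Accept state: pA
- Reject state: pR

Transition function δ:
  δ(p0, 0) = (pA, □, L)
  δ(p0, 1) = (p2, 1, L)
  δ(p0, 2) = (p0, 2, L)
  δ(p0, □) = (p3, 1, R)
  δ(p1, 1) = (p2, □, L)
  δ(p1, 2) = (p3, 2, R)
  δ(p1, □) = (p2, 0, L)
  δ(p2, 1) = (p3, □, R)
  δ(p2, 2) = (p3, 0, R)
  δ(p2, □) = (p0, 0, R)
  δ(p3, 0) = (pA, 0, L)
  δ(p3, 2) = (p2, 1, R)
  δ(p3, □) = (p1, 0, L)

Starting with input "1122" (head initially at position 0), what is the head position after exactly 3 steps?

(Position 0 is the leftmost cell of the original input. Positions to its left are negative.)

Execution trace (head position shown):
Step 0: [p0]1122  (head at position 0)
Step 1: move left → [p2]□1122  (head at position -1)
Step 2: move right → 0[p0]1122  (head at position 0)
Step 3: move left → [p2]01122  (head at position -1)

After 3 steps, the head is at position -1.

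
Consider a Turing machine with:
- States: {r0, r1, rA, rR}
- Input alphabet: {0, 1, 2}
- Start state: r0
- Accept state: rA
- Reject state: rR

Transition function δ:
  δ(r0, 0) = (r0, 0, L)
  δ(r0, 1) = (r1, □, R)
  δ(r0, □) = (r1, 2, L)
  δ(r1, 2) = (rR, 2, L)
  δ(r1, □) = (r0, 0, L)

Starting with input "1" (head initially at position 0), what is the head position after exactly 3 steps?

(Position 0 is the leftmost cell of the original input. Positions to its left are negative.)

Execution trace (head position shown):
Step 0: [r0]1  (head at position 0)
Step 1: move right → □[r1]□  (head at position 1)
Step 2: move left → [r0]□0  (head at position 0)
Step 3: move left → [r1]□20  (head at position -1)

After 3 steps, the head is at position -1.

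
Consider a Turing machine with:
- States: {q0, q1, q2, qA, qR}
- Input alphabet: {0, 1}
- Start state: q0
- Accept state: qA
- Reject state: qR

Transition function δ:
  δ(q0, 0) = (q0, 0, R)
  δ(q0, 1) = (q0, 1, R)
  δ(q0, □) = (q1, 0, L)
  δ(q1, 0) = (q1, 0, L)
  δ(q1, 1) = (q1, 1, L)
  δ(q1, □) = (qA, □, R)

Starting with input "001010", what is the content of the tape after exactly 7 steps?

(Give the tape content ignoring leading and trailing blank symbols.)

Execution trace:
Initial: [q0]001010
Step 1: δ(q0, 0) = (q0, 0, R) → 0[q0]01010
Step 2: δ(q0, 0) = (q0, 0, R) → 00[q0]1010
Step 3: δ(q0, 1) = (q0, 1, R) → 001[q0]010
Step 4: δ(q0, 0) = (q0, 0, R) → 0010[q0]10
Step 5: δ(q0, 1) = (q0, 1, R) → 00101[q0]0
Step 6: δ(q0, 0) = (q0, 0, R) → 001010[q0]□
Step 7: δ(q0, □) = (q1, 0, L) → 00101[q1]00

After 7 steps, the tape (ignoring leading/trailing blanks) is: 0010100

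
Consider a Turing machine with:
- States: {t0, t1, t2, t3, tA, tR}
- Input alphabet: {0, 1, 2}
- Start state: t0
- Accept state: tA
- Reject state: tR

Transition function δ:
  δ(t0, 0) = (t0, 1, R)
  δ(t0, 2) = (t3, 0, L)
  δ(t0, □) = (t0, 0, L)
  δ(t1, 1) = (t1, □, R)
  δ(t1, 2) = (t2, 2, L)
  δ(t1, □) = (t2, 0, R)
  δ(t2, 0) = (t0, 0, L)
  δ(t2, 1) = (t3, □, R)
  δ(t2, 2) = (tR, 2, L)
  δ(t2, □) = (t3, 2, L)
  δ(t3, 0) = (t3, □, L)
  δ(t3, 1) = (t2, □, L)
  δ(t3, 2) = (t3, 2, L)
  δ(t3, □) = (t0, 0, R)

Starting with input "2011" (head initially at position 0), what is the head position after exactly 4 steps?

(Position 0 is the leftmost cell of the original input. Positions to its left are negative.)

Execution trace (head position shown):
Step 0: [t0]2011  (head at position 0)
Step 1: move left → [t3]□0011  (head at position -1)
Step 2: move right → 0[t0]0011  (head at position 0)
Step 3: move right → 01[t0]011  (head at position 1)
Step 4: move right → 011[t0]11  (head at position 2)

After 4 steps, the head is at position 2.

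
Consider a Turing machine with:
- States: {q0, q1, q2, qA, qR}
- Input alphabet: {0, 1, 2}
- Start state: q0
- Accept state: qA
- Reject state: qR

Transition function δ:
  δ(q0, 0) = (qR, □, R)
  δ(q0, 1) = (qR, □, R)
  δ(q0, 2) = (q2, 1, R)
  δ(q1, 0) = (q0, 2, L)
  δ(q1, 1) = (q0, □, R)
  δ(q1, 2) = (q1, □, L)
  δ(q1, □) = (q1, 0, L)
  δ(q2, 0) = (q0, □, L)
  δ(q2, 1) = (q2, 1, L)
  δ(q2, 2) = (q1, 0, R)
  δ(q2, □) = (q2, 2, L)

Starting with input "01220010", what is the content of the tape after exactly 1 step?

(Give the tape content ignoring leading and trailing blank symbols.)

Execution trace:
Initial: [q0]01220010
Step 1: δ(q0, 0) = (qR, □, R) → □[qR]1220010

The machine reaches the reject state qR and halts.

After 1 step, the tape (ignoring leading/trailing blanks) is: 1220010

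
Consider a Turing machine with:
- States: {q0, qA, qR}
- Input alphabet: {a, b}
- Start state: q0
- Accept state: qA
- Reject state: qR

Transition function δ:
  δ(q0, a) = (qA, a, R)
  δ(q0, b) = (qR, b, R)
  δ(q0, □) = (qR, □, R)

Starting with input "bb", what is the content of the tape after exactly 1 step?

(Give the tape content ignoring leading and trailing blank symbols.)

Execution trace:
Initial: [q0]bb
Step 1: δ(q0, b) = (qR, b, R) → b[qR]b

The machine reaches the reject state qR and halts.

After 1 step, the tape (ignoring leading/trailing blanks) is: bb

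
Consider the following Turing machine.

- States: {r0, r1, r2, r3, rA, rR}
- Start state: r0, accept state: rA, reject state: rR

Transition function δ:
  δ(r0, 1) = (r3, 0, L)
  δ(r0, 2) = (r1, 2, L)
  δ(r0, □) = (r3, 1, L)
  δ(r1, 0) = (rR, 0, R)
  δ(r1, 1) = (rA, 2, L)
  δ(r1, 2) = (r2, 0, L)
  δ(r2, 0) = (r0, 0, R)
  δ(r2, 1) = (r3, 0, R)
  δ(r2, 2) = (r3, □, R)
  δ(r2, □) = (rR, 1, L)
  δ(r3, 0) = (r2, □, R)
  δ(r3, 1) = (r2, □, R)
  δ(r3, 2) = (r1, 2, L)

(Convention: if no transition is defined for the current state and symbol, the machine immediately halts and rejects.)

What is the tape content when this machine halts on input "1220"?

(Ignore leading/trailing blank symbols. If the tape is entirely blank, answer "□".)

Execution trace:
Initial: [r0]1220
Step 1: δ(r0, 1) = (r3, 0, L) → [r3]□0220

No transition is defined for δ(r3, □). By convention the machine halts and rejects.

Final tape (ignoring leading/trailing blanks): 0220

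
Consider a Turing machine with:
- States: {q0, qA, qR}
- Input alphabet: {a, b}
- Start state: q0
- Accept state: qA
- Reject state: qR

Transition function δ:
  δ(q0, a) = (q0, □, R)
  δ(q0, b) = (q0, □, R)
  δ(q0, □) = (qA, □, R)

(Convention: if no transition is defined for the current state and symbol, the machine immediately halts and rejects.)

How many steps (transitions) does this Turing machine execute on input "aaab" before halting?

Execution trace:
Initial: [q0]aaab
Step 1: δ(q0, a) = (q0, □, R) → □[q0]aab
Step 2: δ(q0, a) = (q0, □, R) → □□[q0]ab
Step 3: δ(q0, a) = (q0, □, R) → □□□[q0]b
Step 4: δ(q0, b) = (q0, □, R) → □□□□[q0]□
Step 5: δ(q0, □) = (qA, □, R) → □□□□□[qA]□

The machine reaches the accept state qA and halts.

The machine executed 5 steps before halting.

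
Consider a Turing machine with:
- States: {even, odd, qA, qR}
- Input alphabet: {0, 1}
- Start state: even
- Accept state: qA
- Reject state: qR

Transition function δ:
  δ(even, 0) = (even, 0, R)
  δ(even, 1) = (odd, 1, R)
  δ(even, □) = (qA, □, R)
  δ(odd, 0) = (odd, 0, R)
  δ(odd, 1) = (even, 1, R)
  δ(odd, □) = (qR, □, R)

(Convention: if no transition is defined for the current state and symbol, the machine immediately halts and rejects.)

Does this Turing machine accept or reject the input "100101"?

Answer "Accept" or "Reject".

Execution trace:
Initial: [even]100101
Step 1: δ(even, 1) = (odd, 1, R) → 1[odd]00101
Step 2: δ(odd, 0) = (odd, 0, R) → 10[odd]0101
Step 3: δ(odd, 0) = (odd, 0, R) → 100[odd]101
Step 4: δ(odd, 1) = (even, 1, R) → 1001[even]01
Step 5: δ(even, 0) = (even, 0, R) → 10010[even]1
Step 6: δ(even, 1) = (odd, 1, R) → 100101[odd]□
Step 7: δ(odd, □) = (qR, □, R) → 100101□[qR]□

The machine reaches the reject state qR and halts.

Answer: Reject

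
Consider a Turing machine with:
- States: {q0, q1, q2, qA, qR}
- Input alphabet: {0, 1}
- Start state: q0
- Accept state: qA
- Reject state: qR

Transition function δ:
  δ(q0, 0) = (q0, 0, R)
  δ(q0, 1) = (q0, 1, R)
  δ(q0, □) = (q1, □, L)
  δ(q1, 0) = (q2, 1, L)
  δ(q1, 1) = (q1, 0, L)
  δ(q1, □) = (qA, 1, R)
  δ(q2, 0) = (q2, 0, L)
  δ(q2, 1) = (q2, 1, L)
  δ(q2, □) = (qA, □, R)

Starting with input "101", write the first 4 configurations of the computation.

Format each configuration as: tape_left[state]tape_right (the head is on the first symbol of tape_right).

Transitions applied:
Step 1: δ(q0, 1) = (q0, 1, R)
Step 2: δ(q0, 0) = (q0, 0, R)
Step 3: δ(q0, 1) = (q0, 1, R)

The first 4 configurations are:
[q0]101 ⊢ 1[q0]01 ⊢ 10[q0]1 ⊢ 101[q0]□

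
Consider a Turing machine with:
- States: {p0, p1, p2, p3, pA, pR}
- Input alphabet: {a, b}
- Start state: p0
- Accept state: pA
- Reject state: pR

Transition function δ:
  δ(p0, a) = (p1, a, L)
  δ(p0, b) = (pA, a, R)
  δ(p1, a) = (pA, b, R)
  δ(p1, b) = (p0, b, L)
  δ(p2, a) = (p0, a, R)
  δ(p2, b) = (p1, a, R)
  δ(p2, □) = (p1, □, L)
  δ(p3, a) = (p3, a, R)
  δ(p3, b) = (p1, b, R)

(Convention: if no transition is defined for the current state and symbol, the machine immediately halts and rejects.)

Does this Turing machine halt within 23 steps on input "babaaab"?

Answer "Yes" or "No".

Execution trace:
Initial: [p0]babaaab
Step 1: δ(p0, b) = (pA, a, R) → a[pA]abaaab

The machine reaches the accept state pA and halts.
The machine halted after 1 step (within the 23-step bound).

Answer: Yes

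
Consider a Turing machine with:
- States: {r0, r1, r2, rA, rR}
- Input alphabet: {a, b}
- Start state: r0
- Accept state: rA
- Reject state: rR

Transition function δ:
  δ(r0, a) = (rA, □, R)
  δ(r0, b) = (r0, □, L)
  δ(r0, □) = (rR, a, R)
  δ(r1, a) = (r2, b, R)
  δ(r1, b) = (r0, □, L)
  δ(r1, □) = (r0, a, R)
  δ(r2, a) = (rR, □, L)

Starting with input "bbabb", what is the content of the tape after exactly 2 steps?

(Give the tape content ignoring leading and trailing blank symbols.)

Execution trace:
Initial: [r0]bbabb
Step 1: δ(r0, b) = (r0, □, L) → [r0]□□babb
Step 2: δ(r0, □) = (rR, a, R) → a[rR]□babb

The machine reaches the reject state rR and halts.

After 2 steps, the tape (ignoring leading/trailing blanks) is: a□babb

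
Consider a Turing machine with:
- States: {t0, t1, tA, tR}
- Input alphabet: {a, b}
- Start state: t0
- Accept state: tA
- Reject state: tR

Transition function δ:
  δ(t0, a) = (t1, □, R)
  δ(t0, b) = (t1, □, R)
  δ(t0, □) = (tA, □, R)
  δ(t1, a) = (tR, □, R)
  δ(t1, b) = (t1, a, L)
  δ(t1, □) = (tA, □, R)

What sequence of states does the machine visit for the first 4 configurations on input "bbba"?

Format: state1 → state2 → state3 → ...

Execution trace:
Initial: [t0]bbba
Step 1: δ(t0, b) = (t1, □, R) → □[t1]bba
Step 2: δ(t1, b) = (t1, a, L) → [t1]□aba
Step 3: δ(t1, □) = (tA, □, R) → □[tA]aba

The machine reaches the accept state tA and halts.

State sequence: t0 → t1 → t1 → tA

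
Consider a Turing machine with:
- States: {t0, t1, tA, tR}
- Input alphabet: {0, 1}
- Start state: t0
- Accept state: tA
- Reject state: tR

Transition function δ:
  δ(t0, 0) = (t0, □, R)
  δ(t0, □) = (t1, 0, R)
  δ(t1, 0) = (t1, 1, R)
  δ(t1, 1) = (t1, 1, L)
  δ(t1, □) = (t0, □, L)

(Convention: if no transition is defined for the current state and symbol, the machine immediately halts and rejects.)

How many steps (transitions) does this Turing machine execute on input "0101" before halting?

Execution trace:
Initial: [t0]0101
Step 1: δ(t0, 0) = (t0, □, R) → □[t0]101

No transition is defined for δ(t0, 1). By convention the machine halts and rejects.

The machine executed 1 step before halting.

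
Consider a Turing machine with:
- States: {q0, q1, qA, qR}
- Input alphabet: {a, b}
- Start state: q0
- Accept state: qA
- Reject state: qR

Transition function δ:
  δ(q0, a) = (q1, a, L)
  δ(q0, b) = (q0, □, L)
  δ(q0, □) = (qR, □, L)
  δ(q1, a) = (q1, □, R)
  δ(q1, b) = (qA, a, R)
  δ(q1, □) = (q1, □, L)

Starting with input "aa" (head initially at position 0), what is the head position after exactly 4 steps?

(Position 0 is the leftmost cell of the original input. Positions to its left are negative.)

Execution trace (head position shown):
Step 0: [q0]aa  (head at position 0)
Step 1: move left → [q1]□aa  (head at position -1)
Step 2: move left → [q1]□□aa  (head at position -2)
Step 3: move left → [q1]□□□aa  (head at position -3)
Step 4: move left → [q1]□□□□aa  (head at position -4)

After 4 steps, the head is at position -4.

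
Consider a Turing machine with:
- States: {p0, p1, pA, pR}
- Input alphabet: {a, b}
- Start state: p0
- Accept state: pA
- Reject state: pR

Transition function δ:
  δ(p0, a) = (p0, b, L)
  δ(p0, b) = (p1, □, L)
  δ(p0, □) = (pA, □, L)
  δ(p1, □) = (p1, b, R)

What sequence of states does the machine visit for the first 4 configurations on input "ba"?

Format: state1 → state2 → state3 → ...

Execution trace:
Initial: [p0]ba
Step 1: δ(p0, b) = (p1, □, L) → [p1]□□a
Step 2: δ(p1, □) = (p1, b, R) → b[p1]□a
Step 3: δ(p1, □) = (p1, b, R) → bb[p1]a

No transition is defined for δ(p1, a). By convention the machine halts and rejects.

State sequence: p0 → p1 → p1 → p1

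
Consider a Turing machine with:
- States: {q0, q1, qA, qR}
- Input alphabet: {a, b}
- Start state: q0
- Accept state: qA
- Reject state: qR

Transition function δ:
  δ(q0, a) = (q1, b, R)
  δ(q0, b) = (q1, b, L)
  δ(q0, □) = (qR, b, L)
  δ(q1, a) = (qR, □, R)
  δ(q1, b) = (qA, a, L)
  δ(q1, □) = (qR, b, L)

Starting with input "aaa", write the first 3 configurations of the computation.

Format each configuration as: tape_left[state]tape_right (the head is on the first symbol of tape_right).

Transitions applied:
Step 1: δ(q0, a) = (q1, b, R)
Step 2: δ(q1, a) = (qR, □, R)

The first 3 configurations are:
[q0]aaa ⊢ b[q1]aa ⊢ b□[qR]a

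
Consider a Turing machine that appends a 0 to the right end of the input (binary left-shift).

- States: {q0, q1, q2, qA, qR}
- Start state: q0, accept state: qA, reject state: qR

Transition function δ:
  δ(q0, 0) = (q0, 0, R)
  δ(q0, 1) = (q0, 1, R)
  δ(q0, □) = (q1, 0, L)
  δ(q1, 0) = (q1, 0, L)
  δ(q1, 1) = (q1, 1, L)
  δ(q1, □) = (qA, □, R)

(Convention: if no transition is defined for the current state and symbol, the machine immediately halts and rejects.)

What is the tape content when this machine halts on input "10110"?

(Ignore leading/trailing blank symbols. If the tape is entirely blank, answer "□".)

Execution trace:
Initial: [q0]10110
Step 1: δ(q0, 1) = (q0, 1, R) → 1[q0]0110
Step 2: δ(q0, 0) = (q0, 0, R) → 10[q0]110
Step 3: δ(q0, 1) = (q0, 1, R) → 101[q0]10
Step 4: δ(q0, 1) = (q0, 1, R) → 1011[q0]0
Step 5: δ(q0, 0) = (q0, 0, R) → 10110[q0]□
Step 6: δ(q0, □) = (q1, 0, L) → 1011[q1]00
Step 7: δ(q1, 0) = (q1, 0, L) → 101[q1]100
Step 8: δ(q1, 1) = (q1, 1, L) → 10[q1]1100
Step 9: δ(q1, 1) = (q1, 1, L) → 1[q1]01100
Step 10: δ(q1, 0) = (q1, 0, L) → [q1]101100
Step 11: δ(q1, 1) = (q1, 1, L) → [q1]□101100
Step 12: δ(q1, □) = (qA, □, R) → □[qA]101100

The machine reaches the accept state qA and halts.

Final tape (ignoring leading/trailing blanks): 101100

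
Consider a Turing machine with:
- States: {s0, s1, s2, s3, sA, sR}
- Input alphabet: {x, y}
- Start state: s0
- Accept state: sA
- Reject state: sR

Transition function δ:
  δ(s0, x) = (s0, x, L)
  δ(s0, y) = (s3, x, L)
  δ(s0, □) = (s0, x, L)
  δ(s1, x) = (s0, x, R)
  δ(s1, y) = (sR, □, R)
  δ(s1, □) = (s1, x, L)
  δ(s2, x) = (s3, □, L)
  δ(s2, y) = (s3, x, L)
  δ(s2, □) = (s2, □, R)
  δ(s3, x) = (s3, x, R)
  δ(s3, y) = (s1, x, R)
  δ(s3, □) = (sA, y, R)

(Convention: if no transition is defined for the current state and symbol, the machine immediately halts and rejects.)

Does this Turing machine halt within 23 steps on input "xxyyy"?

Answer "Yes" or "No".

Execution trace:
Initial: [s0]xxyyy
Step 1: δ(s0, x) = (s0, x, L) → [s0]□xxyyy
Step 2: δ(s0, □) = (s0, x, L) → [s0]□xxxyyy
Step 3: δ(s0, □) = (s0, x, L) → [s0]□xxxxyyy
Step 4: δ(s0, □) = (s0, x, L) → [s0]□xxxxxyyy
Step 5: δ(s0, □) = (s0, x, L) → [s0]□xxxxxxyyy
Step 6: δ(s0, □) = (s0, x, L) → [s0]□xxxxxxxyyy
Step 7: δ(s0, □) = (s0, x, L) → [s0]□xxxxxxxxyyy
Step 8: δ(s0, □) = (s0, x, L) → [s0]□xxxxxxxxxyyy
Step 9: δ(s0, □) = (s0, x, L) → [s0]□xxxxxxxxxxyyy
Step 10: δ(s0, □) = (s0, x, L) → [s0]□xxxxxxxxxxxyyy
Step 11: δ(s0, □) = (s0, x, L) → [s0]□xxxxxxxxxxxxyyy
Step 12: δ(s0, □) = (s0, x, L) → [s0]□xxxxxxxxxxxxxyyy
Step 13: δ(s0, □) = (s0, x, L) → [s0]□xxxxxxxxxxxxxxyyy
Step 14: δ(s0, □) = (s0, x, L) → [s0]□xxxxxxxxxxxxxxxyyy
Step 15: δ(s0, □) = (s0, x, L) → [s0]□xxxxxxxxxxxxxxxxyyy
Step 16: δ(s0, □) = (s0, x, L) → [s0]□xxxxxxxxxxxxxxxxxyyy
Step 17: δ(s0, □) = (s0, x, L) → [s0]□xxxxxxxxxxxxxxxxxxyyy
Step 18: δ(s0, □) = (s0, x, L) → [s0]□xxxxxxxxxxxxxxxxxxxyyy
Step 19: δ(s0, □) = (s0, x, L) → [s0]□xxxxxxxxxxxxxxxxxxxxyyy
Step 20: δ(s0, □) = (s0, x, L) → [s0]□xxxxxxxxxxxxxxxxxxxxxyyy
Step 21: δ(s0, □) = (s0, x, L) → [s0]□xxxxxxxxxxxxxxxxxxxxxxyyy
Step 22: δ(s0, □) = (s0, x, L) → [s0]□xxxxxxxxxxxxxxxxxxxxxxxyyy
Step 23: δ(s0, □) = (s0, x, L) → [s0]□xxxxxxxxxxxxxxxxxxxxxxxxyyy

The machine has not reached a halting state after 23 steps.
The machine did not halt within the 23-step bound.

Answer: No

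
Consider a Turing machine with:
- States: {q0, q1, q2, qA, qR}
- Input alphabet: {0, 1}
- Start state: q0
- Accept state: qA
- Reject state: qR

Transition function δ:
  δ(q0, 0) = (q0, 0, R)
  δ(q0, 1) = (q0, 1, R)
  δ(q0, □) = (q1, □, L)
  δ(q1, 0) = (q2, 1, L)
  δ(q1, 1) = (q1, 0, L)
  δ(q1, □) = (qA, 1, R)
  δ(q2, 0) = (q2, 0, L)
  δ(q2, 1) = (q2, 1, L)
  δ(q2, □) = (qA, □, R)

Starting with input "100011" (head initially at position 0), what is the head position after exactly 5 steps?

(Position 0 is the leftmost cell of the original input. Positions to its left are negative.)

Execution trace (head position shown):
Step 0: [q0]100011  (head at position 0)
Step 1: move right → 1[q0]00011  (head at position 1)
Step 2: move right → 10[q0]0011  (head at position 2)
Step 3: move right → 100[q0]011  (head at position 3)
Step 4: move right → 1000[q0]11  (head at position 4)
Step 5: move right → 10001[q0]1  (head at position 5)

After 5 steps, the head is at position 5.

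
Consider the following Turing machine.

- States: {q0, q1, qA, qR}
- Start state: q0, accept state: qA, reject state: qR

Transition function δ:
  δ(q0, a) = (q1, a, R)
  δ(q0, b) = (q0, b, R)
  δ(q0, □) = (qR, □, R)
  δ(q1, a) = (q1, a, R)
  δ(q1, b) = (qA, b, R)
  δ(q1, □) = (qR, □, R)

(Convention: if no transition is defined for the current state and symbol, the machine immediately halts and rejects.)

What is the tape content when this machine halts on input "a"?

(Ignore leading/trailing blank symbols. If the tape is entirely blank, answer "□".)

Execution trace:
Initial: [q0]a
Step 1: δ(q0, a) = (q1, a, R) → a[q1]□
Step 2: δ(q1, □) = (qR, □, R) → a□[qR]□

The machine reaches the reject state qR and halts.

Final tape (ignoring leading/trailing blanks): a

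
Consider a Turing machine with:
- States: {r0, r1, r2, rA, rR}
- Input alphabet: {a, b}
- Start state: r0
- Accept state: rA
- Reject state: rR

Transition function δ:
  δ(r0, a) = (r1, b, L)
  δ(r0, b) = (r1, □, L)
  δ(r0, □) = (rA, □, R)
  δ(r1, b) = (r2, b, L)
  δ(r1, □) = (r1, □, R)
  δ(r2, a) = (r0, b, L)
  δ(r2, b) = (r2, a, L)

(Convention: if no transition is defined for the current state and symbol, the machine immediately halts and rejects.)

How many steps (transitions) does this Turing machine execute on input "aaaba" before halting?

Execution trace:
Initial: [r0]aaaba
Step 1: δ(r0, a) = (r1, b, L) → [r1]□baaba
Step 2: δ(r1, □) = (r1, □, R) → □[r1]baaba
Step 3: δ(r1, b) = (r2, b, L) → [r2]□baaba

No transition is defined for δ(r2, □). By convention the machine halts and rejects.

The machine executed 3 steps before halting.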